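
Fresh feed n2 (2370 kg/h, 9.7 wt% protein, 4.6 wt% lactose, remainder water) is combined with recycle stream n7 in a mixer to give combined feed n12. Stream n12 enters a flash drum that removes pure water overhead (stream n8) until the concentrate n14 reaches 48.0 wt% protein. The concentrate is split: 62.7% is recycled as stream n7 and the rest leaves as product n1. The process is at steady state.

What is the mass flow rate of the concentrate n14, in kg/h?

1284 kg/h

Overall protein balance (none leaves overhead): protein in fresh feed = protein in product, i.e. 2370×0.097 = (1−0.627)·n14·0.480.
n14 = 229.89/(0.480×0.373) = 1284 kg/h.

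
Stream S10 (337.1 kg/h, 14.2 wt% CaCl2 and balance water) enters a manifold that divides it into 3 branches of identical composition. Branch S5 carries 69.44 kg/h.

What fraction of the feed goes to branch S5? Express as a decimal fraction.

Fraction to S5 = 69.44/337.1 = 0.2060.

0.206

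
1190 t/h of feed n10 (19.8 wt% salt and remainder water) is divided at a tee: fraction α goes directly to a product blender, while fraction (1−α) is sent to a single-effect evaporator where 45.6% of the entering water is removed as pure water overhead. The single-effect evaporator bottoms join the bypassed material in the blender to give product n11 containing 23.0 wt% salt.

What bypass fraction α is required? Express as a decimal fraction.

0.620

All 1190×0.198 = 235.62 t/h of salt reaches n11, so n11 = 235.62/0.230 = 1024.4 t/h and vapour = 165.57 t/h.
The evaporator receives (1−α)·1190 of feed at 0.802 water and removes 0.456 of that water:
0.456×0.802×(1−α)×1190 = 165.57
(1−α) = 165.57/435.2 = 0.3804;  α = 0.6196.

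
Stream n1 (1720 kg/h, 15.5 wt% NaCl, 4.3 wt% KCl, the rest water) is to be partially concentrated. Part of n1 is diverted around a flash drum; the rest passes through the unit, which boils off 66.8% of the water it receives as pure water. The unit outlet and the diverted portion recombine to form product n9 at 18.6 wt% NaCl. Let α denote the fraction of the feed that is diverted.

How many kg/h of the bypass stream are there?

All 1720×0.155 = 266.6 kg/h of NaCl reaches n9, so n9 = 266.6/0.186 = 1433.3 kg/h and vapour = 286.67 kg/h.
The evaporator receives (1−α)·1720 of feed at 0.802 water and removes 0.668 of that water:
0.668×0.802×(1−α)×1720 = 286.67
(1−α) = 286.67/921.47 = 0.3111;  α = 0.6889.
Bypass flow = 0.6889×1720 = 1184.9 kg/h.

1185 kg/h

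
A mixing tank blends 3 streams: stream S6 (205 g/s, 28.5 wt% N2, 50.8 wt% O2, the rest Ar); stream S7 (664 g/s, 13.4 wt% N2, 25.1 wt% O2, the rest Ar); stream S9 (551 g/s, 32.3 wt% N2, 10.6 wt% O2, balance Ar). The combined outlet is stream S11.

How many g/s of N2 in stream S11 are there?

325.4 g/s

N2 out = N2 in = 205×0.285 + 664×0.134 + 551×0.323 = 325.37 g/s.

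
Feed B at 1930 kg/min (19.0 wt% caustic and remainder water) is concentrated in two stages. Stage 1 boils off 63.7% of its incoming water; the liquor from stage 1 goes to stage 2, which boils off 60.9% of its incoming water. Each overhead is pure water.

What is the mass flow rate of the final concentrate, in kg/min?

water in feed = 1930×0.810 = 1563.3 kg/min.
After stage 1: water left = (1−0.637)×1563.3 = 567.48; stream total = 934.18 kg/min.
After stage 2: water left = (1−0.609)×567.48 = 221.88; final concentrate = 588.58 kg/min.

588.6 kg/min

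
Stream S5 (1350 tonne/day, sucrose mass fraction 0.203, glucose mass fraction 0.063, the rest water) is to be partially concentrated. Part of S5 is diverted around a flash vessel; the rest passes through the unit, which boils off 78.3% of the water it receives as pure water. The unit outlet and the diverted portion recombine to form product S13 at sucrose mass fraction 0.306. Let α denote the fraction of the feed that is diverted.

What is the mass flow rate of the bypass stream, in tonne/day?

559.3 tonne/day

All 1350×0.203 = 274.05 tonne/day of sucrose reaches S13, so S13 = 274.05/0.306 = 895.59 tonne/day and vapour = 454.41 tonne/day.
The evaporator receives (1−α)·1350 of feed at 0.734 water and removes 0.783 of that water:
0.783×0.734×(1−α)×1350 = 454.41
(1−α) = 454.41/775.87 = 0.5857;  α = 0.4143.
Bypass flow = 0.4143×1350 = 559.34 tonne/day.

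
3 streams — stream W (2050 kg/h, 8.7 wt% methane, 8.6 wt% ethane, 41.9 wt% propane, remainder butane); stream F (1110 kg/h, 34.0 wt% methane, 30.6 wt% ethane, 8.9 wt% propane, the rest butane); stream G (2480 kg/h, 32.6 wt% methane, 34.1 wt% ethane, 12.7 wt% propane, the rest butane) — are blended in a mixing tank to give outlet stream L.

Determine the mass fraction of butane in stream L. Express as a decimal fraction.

0.291

Total flow out = 2050 + 1110 + 2480 = 5640 kg/h.
butane in = 2050×0.408 + 1110×0.265 + 2480×0.206 = 1641.4 kg/h.
butane mass fraction in L = 1641.4/5640 = 0.291.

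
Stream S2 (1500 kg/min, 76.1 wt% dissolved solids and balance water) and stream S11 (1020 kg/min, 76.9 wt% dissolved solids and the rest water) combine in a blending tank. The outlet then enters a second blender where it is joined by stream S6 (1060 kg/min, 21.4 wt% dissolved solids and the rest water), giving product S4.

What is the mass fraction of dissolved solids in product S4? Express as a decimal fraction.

Overall, product flow = 3580 kg/min.
dissolved solids in = 1500×0.761 + 1020×0.769 + 1060×0.214 = 2152.7 kg/min.
dissolved solids fraction in S4 = 0.601.

0.601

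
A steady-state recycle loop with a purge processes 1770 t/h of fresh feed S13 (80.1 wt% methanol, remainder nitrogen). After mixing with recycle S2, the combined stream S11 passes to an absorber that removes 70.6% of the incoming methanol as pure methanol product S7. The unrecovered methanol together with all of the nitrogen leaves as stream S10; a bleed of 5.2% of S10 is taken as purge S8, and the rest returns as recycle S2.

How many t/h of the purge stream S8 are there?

382.3 t/h

nitrogen enters only via S13 and leaves only via the purge: 1770×0.199 = 0.052×(nitrogen in S10), and the absorber passes all nitrogen, so nitrogen in S11 = nitrogen in S10 = 6773.7 t/h.
methanol in S11: m_A = 1770×0.801 + (1−0.052)·(1−0.706)·m_A, so m_A = 1417.8/0.7213 = 1965.6 t/h.
S10 = (1−0.706)×1965.6 + 6773.7 = 7351.5 t/h.
Purge S8 = 0.052×7351.5 = 382.28 t/h.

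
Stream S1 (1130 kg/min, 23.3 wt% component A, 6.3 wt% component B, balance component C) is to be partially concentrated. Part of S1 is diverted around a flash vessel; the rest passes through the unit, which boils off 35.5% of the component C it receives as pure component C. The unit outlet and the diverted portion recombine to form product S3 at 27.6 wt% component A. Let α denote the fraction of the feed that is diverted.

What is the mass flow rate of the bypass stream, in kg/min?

All 1130×0.233 = 263.29 kg/min of component A reaches S3, so S3 = 263.29/0.276 = 953.95 kg/min and vapour = 176.05 kg/min.
The evaporator receives (1−α)·1130 of feed at 0.704 component C and removes 0.355 of that component C:
0.355×0.704×(1−α)×1130 = 176.05
(1−α) = 176.05/282.41 = 0.6234;  α = 0.3766.
Bypass flow = 0.3766×1130 = 425.57 kg/min.

425.6 kg/min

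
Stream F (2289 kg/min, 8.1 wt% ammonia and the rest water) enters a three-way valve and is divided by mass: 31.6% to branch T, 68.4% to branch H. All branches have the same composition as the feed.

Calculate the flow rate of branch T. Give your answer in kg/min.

723.3 kg/min

Branch T flow = 0.316×2289 = 723.32 kg/min.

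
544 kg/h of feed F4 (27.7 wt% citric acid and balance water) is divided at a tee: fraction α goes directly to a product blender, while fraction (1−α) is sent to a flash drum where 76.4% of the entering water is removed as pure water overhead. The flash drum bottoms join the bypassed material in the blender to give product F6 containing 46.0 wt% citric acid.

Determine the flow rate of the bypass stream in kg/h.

152.2 kg/h

All 544×0.277 = 150.69 kg/h of citric acid reaches F6, so F6 = 150.69/0.460 = 327.58 kg/h and vapour = 216.42 kg/h.
The evaporator receives (1−α)·544 of feed at 0.723 water and removes 0.764 of that water:
0.764×0.723×(1−α)×544 = 216.42
(1−α) = 216.42/300.49 = 0.7202;  α = 0.2798.
Bypass flow = 0.2798×544 = 152.2 kg/h.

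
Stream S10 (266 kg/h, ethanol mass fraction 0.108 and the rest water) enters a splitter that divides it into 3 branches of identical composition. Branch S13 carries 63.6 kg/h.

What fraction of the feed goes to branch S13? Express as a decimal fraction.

0.239

Fraction to S13 = 63.6/266 = 0.2391.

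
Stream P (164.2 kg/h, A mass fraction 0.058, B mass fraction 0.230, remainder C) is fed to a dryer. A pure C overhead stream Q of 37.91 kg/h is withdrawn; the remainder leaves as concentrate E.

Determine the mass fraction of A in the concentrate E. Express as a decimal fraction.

A is not removed: 164.2×0.058 = 9.5236 kg/h of A enters E.
Concentrate = 164.2 − 37.91 = 126.29 kg/h.
Mass fraction = 9.5236/126.29 = 0.075.

0.075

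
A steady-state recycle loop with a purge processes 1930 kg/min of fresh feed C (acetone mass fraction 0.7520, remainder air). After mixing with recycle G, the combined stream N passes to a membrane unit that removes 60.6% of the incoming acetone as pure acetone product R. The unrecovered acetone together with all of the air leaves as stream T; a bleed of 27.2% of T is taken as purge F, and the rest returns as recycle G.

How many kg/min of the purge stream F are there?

696.7 kg/min

air enters only via C and leaves only via the purge: 1930×0.248 = 0.272×(air in T), and the membrane unit passes all air, so air in N = air in T = 1759.7 kg/min.
acetone in N: m_A = 1930×0.752 + (1−0.272)·(1−0.606)·m_A, so m_A = 1451.4/0.7132 = 2035.1 kg/min.
T = (1−0.606)×2035.1 + 1759.7 = 2561.5 kg/min.
Purge F = 0.272×2561.5 = 696.74 kg/min.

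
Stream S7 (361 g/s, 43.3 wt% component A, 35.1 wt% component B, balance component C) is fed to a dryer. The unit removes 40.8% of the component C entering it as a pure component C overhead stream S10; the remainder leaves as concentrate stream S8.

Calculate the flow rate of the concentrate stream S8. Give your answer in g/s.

component C entering = 361×0.216 = 77.976 g/s; overhead removed = 0.408×77.976 = 31.814 g/s.
Concentrate = 361 − 31.814 = 329.19 g/s.

329.2 g/s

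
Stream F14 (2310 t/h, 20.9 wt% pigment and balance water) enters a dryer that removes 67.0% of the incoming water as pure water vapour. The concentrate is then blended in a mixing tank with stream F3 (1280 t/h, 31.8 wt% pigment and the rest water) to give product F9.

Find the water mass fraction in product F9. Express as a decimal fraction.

0.624

Vapour removed = 0.670×0.791×2310 = 1224.2 t/h; concentrate = 1085.8 t/h.
water reaching the mixer = 602.98 (from concentrate) + 1280×0.682 = 1475.9 t/h.
Product flow = 1085.8 + 1280 = 2365.8 t/h; water fraction = 0.624.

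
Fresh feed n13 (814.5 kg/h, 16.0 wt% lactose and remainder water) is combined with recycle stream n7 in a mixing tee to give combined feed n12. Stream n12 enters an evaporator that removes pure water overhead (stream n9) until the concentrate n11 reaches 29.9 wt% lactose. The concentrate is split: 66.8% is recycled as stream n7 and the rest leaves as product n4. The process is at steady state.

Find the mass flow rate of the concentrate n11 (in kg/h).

Overall lactose balance (none leaves overhead): lactose in fresh feed = lactose in product, i.e. 814.5×0.160 = (1−0.668)·n11·0.299.
n11 = 130.32/(0.299×0.332) = 1312.8 kg/h.

1313 kg/h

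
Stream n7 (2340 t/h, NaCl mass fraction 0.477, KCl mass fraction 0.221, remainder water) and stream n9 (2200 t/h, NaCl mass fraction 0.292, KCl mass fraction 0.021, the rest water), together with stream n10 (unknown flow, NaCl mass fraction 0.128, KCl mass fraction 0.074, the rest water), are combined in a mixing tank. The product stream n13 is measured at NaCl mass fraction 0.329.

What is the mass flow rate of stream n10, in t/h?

Let n10 be the unknown flow. Total out = 4540 + n10.
NaCl balance: 1758.6 + 0.128·n10 = 0.329·(4540 + n10)
(0.128 − 0.329)·n10 = 0.329×4540 − 1758.6 = -264.92
n10 = -264.92 / -0.201 = 1318 t/h

1318 t/h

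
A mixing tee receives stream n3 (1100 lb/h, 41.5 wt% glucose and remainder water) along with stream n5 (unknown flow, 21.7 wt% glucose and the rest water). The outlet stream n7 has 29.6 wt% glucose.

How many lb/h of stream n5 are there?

1657 lb/h

Let n5 be the unknown flow. Total out = 1100 + n5.
glucose balance: 456.5 + 0.217·n5 = 0.296·(1100 + n5)
(0.217 − 0.296)·n5 = 0.296×1100 − 456.5 = -130.9
n5 = -130.9 / -0.079 = 1657 lb/h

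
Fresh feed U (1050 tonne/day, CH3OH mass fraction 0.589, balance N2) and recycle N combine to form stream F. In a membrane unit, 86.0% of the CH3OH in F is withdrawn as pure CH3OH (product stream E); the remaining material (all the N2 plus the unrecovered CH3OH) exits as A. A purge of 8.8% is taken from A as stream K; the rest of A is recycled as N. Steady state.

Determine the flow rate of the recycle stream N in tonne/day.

N2 enters only via U and leaves only via the purge: 1050×0.411 = 0.088×(N2 in A), and the membrane unit passes all N2, so N2 in F = N2 in A = 4904 tonne/day.
CH3OH in F: m_A = 1050×0.589 + (1−0.088)·(1−0.860)·m_A, so m_A = 618.45/0.8723 = 708.97 tonne/day.
A = (1−0.860)×708.97 + 4904 = 5003.2 tonne/day.
Recycle N = (1−0.088)×5003.2 = 4562.9 tonne/day.

4563 tonne/day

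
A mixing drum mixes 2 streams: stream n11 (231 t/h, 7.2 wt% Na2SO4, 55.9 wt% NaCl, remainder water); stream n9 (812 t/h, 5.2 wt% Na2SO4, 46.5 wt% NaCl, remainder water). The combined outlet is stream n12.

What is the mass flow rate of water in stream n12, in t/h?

477.4 t/h

water out = water in = 231×0.369 + 812×0.483 = 477.43 t/h.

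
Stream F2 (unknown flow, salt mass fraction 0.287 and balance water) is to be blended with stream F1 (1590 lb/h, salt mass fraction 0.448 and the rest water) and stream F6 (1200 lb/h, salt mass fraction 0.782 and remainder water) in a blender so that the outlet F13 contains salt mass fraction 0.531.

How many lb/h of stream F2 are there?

693.6 lb/h

Let F2 be the unknown flow. Total out = 2790 + F2.
salt balance: 1650.7 + 0.287·F2 = 0.531·(2790 + F2)
(0.287 − 0.531)·F2 = 0.531×2790 − 1650.7 = -169.23
F2 = -169.23 / -0.244 = 693.57 lb/h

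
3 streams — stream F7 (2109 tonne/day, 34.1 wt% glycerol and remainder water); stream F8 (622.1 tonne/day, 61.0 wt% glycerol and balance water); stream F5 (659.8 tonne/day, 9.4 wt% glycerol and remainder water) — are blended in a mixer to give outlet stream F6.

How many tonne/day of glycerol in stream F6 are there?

glycerol out = glycerol in = 2109×0.341 + 622.1×0.610 + 659.8×0.094 = 1160.7 tonne/day.

1161 tonne/day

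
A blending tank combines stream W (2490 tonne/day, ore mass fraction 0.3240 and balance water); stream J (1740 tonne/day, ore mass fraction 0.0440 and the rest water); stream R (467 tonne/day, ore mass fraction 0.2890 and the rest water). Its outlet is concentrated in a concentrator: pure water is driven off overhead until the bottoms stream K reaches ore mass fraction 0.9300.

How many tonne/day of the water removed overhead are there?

3602 tonne/day

ore entering = 2490×0.324 + 1740×0.044 + 467×0.289 = 1018.3 tonne/day.
All ore reports to K, so K = 1018.3/0.930 = 1094.9 tonne/day.
Total feed = 4697 tonne/day; overhead = 4697 − 1094.9 = 3602.1 tonne/day.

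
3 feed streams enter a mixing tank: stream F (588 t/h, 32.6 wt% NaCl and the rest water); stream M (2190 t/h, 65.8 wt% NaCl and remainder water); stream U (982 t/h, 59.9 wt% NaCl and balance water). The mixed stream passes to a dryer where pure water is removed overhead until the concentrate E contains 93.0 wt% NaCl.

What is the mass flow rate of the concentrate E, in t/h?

2388 t/h

NaCl entering = 588×0.326 + 2190×0.658 + 982×0.599 = 2220.9 t/h.
All NaCl reports to E, so E = 2220.9/0.930 = 2388.1 t/h.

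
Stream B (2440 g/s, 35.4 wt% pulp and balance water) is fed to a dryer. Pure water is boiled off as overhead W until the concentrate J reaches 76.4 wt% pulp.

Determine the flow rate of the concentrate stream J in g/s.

1131 g/s

pulp is conserved: 2440×0.354 = 863.76 g/s all reports to the concentrate.
Concentrate = 863.76/(target fraction) = 1130.6 g/s.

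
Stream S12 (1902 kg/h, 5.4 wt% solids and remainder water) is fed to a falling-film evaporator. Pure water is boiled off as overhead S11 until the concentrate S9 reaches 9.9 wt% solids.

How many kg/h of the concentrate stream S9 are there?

1037 kg/h

solids is conserved: 1902×0.054 = 102.71 kg/h all reports to the concentrate.
Concentrate = 102.71/(target fraction) = 1037.5 kg/h.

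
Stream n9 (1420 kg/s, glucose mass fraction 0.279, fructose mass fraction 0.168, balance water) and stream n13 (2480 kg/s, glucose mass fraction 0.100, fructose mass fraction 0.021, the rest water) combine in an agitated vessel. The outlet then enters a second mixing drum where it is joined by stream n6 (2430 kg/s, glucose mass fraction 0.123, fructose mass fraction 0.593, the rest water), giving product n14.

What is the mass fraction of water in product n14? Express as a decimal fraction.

0.577

Overall, product flow = 6330 kg/s.
water in = 1420×0.553 + 2480×0.879 + 2430×0.284 = 3655.3 kg/s.
water fraction in n14 = 0.577.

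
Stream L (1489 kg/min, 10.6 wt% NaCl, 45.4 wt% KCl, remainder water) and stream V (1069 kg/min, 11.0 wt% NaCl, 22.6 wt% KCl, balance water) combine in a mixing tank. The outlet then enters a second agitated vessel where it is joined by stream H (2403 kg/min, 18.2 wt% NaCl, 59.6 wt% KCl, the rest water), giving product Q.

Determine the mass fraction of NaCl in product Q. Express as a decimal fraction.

Overall, product flow = 4961 kg/min.
NaCl in = 1489×0.106 + 1069×0.110 + 2403×0.182 = 712.77 kg/min.
NaCl fraction in Q = 0.144.

0.144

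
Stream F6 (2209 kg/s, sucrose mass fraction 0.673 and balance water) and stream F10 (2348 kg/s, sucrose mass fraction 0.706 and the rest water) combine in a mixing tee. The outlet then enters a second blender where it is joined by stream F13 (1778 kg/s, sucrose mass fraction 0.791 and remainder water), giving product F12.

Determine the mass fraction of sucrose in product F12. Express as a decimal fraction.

0.718

Overall, product flow = 6335 kg/s.
sucrose in = 2209×0.673 + 2348×0.706 + 1778×0.791 = 4550.7 kg/s.
sucrose fraction in F12 = 0.718.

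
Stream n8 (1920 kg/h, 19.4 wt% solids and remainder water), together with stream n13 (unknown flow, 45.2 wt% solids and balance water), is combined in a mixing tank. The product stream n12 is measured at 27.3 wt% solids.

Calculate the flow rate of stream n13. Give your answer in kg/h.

Let n13 be the unknown flow. Total out = 1920 + n13.
solids balance: 372.48 + 0.452·n13 = 0.273·(1920 + n13)
(0.452 − 0.273)·n13 = 0.273×1920 − 372.48 = 151.68
n13 = 151.68 / 0.179 = 847.37 kg/h

847.4 kg/h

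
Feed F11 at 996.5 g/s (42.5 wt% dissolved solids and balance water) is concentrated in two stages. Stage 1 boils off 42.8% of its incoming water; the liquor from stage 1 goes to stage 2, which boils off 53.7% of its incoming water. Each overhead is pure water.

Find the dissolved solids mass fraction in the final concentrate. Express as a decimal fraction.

0.736

water in feed = 996.5×0.575 = 572.99 g/s.
After stage 1: water left = (1−0.428)×572.99 = 327.75; stream total = 751.26 g/s.
After stage 2: water left = (1−0.537)×327.75 = 151.75; final concentrate = 575.26 g/s.
dissolved solids fraction = 423.51/575.26 = 0.736.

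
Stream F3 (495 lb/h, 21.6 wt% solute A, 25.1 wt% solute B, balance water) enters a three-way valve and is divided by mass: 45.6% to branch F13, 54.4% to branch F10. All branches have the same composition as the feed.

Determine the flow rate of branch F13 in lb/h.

Branch F13 flow = 0.456×495 = 225.72 lb/h.

225.7 lb/h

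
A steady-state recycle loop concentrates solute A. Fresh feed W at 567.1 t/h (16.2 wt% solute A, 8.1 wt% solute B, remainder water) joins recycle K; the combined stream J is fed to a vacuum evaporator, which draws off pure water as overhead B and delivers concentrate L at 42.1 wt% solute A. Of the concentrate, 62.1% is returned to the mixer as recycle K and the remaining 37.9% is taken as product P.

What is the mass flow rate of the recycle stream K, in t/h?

357.6 t/h

Overall solute A balance (none leaves overhead): solute A in fresh feed = solute A in product, i.e. 567.1×0.162 = (1−0.621)·L·0.421.
L = 91.87/(0.421×0.379) = 575.78 t/h.
Recycle K = 0.621×575.78 = 357.56 t/h.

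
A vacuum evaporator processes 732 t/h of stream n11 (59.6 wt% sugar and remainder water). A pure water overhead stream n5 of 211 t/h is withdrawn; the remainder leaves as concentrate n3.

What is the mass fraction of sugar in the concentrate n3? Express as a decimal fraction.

sugar is not removed: 732×0.596 = 436.27 t/h of sugar enters n3.
Concentrate = 732 − 211 = 521 t/h.
Mass fraction = 436.27/521 = 0.837.

0.837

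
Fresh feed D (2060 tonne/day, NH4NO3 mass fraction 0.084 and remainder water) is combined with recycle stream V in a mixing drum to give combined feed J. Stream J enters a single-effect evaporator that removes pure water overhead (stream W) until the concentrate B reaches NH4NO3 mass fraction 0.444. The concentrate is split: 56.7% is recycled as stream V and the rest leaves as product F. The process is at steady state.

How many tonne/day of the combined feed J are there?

2570 tonne/day

Overall NH4NO3 balance (none leaves overhead): NH4NO3 in fresh feed = NH4NO3 in product, i.e. 2060×0.084 = (1−0.567)·B·0.444.
B = 173.04/(0.444×0.433) = 900.07 tonne/day.
Recycle V = 0.567×900.07 = 510.34 tonne/day.
Combined feed J = 2060 + 510.34 = 2570.3 tonne/day.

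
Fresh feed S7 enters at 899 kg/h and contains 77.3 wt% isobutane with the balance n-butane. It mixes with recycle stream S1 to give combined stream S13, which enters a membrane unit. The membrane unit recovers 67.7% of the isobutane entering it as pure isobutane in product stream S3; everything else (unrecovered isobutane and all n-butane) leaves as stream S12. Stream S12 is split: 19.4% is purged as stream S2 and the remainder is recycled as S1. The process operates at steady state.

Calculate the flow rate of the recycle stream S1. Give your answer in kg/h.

n-butane enters only via S7 and leaves only via the purge: 899×0.227 = 0.194×(n-butane in S12), and the membrane unit passes all n-butane, so n-butane in S13 = n-butane in S12 = 1051.9 kg/h.
isobutane in S13: m_A = 899×0.773 + (1−0.194)·(1−0.677)·m_A, so m_A = 694.93/0.7397 = 939.52 kg/h.
S12 = (1−0.677)×939.52 + 1051.9 = 1355.4 kg/h.
Recycle S1 = (1−0.194)×1355.4 = 1092.4 kg/h.

1092 kg/h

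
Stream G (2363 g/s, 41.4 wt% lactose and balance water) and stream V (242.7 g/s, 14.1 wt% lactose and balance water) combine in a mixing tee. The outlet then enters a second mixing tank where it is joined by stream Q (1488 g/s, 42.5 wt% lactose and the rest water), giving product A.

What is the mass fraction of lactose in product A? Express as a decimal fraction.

0.402

Overall, product flow = 4093.7 g/s.
lactose in = 2363×0.414 + 242.7×0.141 + 1488×0.425 = 1644.9 g/s.
lactose fraction in A = 0.402.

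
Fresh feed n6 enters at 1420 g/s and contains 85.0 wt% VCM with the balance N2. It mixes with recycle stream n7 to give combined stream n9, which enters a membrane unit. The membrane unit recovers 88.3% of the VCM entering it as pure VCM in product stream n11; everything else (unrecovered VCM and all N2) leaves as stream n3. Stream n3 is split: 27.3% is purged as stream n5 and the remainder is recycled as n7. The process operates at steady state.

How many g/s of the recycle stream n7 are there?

679.4 g/s

N2 enters only via n6 and leaves only via the purge: 1420×0.150 = 0.273×(N2 in n3), and the membrane unit passes all N2, so N2 in n9 = N2 in n3 = 780.22 g/s.
VCM in n9: m_A = 1420×0.850 + (1−0.273)·(1−0.883)·m_A, so m_A = 1207/0.9149 = 1319.2 g/s.
n3 = (1−0.883)×1319.2 + 780.22 = 934.57 g/s.
Recycle n7 = (1−0.273)×934.57 = 679.43 g/s.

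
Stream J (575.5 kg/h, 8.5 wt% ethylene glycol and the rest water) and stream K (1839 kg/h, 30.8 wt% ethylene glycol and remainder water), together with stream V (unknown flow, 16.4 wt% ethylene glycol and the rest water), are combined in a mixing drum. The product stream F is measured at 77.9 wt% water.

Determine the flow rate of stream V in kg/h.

1434 kg/h

Let V be the unknown flow. Total out = 2414.5 + V.
water balance: 1799.2 + 0.836·V = 0.779·(2414.5 + V)
(0.836 − 0.779)·V = 0.779×2414.5 − 1799.2 = 81.725
V = 81.725 / 0.057 = 1433.8 kg/h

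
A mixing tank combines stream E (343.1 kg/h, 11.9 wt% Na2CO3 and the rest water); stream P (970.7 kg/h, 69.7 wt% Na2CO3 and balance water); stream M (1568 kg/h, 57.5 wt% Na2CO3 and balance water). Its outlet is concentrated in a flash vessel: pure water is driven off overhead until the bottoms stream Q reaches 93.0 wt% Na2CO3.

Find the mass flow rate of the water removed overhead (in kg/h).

Na2CO3 entering = 343.1×0.119 + 970.7×0.697 + 1568×0.575 = 1619 kg/h.
All Na2CO3 reports to Q, so Q = 1619/0.930 = 1740.9 kg/h.
Total feed = 2881.8 kg/h; overhead = 2881.8 − 1740.9 = 1140.9 kg/h.

1141 kg/h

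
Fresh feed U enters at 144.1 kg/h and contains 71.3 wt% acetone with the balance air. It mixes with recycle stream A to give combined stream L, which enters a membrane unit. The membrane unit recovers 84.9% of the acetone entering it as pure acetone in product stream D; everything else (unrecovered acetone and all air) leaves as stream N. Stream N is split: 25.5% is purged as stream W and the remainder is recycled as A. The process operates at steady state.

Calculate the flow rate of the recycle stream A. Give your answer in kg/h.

133.8 kg/h

air enters only via U and leaves only via the purge: 144.1×0.287 = 0.255×(air in N), and the membrane unit passes all air, so air in L = air in N = 162.18 kg/h.
acetone in L: m_A = 144.1×0.713 + (1−0.255)·(1−0.849)·m_A, so m_A = 102.74/0.8875 = 115.77 kg/h.
N = (1−0.849)×115.77 + 162.18 = 179.66 kg/h.
Recycle A = (1−0.255)×179.66 = 133.85 kg/h.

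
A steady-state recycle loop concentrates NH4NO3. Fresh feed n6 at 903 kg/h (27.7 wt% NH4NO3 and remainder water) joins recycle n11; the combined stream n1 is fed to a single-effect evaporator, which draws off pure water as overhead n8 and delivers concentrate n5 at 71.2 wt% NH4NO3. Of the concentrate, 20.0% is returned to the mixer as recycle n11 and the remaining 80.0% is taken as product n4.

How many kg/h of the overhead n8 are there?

551.7 kg/h

Overall NH4NO3 balance (none leaves overhead): NH4NO3 in fresh feed = NH4NO3 in product, i.e. 903×0.277 = (1−0.200)·n5·0.712.
n5 = 250.13/(0.712×0.800) = 439.13 kg/h.
Recycle n11 = 0.200×439.13 = 87.827 kg/h.
Combined feed n1 = 903 + 87.827 = 990.83 kg/h.
Overhead n8 = n1 − n5 = 990.83 − 439.13 = 551.69 kg/h.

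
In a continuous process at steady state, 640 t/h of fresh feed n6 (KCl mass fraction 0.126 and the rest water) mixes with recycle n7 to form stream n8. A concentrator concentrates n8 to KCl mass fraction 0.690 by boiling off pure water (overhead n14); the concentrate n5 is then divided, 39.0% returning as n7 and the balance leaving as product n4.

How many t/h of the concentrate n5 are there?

Overall KCl balance (none leaves overhead): KCl in fresh feed = KCl in product, i.e. 640×0.126 = (1−0.390)·n5·0.690.
n5 = 80.64/(0.690×0.610) = 191.59 t/h.

191.6 t/h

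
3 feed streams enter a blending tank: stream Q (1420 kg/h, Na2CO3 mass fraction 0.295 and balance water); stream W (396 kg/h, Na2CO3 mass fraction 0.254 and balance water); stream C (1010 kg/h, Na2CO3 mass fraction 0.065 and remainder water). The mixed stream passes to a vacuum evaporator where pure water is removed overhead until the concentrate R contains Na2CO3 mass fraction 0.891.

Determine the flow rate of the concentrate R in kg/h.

656.7 kg/h

Na2CO3 entering = 1420×0.295 + 396×0.254 + 1010×0.065 = 585.13 kg/h.
All Na2CO3 reports to R, so R = 585.13/0.891 = 656.72 kg/h.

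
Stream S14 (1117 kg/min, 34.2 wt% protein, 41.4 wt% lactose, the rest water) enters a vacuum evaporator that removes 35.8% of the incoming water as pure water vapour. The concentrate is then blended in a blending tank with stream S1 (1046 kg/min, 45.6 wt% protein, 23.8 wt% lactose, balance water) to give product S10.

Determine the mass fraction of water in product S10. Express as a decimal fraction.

0.240

Vapour removed = 0.358×0.244×1117 = 97.572 kg/min; concentrate = 1019.4 kg/min.
water reaching the mixer = 174.98 (from concentrate) + 1046×0.306 = 495.05 kg/min.
Product flow = 1019.4 + 1046 = 2065.4 kg/min; water fraction = 0.240.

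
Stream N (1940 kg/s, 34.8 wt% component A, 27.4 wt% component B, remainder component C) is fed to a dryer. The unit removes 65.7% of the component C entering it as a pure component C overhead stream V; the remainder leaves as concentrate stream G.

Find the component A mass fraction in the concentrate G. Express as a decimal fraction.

0.463

component A is not removed: 1940×0.348 = 675.12 kg/s of component A enters G.
component C entering = 1940×0.378 = 733.32 kg/s; overhead removed = 0.657×733.32 = 481.79 kg/s.
Concentrate = 1940 − 481.79 = 1458.2 kg/s.
Mass fraction = 675.12/1458.2 = 0.463.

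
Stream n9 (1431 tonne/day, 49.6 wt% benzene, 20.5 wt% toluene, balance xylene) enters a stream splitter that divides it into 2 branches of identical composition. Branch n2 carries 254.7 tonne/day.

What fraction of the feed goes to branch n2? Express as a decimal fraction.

Fraction to n2 = 254.7/1431 = 0.1780.

0.178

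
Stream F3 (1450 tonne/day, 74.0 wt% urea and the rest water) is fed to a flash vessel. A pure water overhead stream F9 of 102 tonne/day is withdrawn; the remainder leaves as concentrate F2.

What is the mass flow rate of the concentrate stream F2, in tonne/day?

Concentrate = 1450 − 102 = 1348 tonne/day.

1348 tonne/day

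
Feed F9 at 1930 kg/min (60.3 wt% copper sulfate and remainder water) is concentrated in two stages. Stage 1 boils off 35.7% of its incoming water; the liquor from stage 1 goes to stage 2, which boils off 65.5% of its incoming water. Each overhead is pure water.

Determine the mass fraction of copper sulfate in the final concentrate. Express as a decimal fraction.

0.873

water in feed = 1930×0.397 = 766.21 kg/min.
After stage 1: water left = (1−0.357)×766.21 = 492.67; stream total = 1656.5 kg/min.
After stage 2: water left = (1−0.655)×492.67 = 169.97; final concentrate = 1333.8 kg/min.
copper sulfate fraction = 1163.8/1333.8 = 0.873.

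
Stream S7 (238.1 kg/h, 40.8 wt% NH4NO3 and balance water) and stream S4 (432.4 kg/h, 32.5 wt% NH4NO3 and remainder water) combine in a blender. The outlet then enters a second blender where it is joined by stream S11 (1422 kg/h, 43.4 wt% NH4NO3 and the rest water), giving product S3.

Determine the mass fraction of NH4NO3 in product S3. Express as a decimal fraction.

0.409

Overall, product flow = 2092.5 kg/h.
NH4NO3 in = 238.1×0.408 + 432.4×0.325 + 1422×0.434 = 854.82 kg/h.
NH4NO3 fraction in S3 = 0.409.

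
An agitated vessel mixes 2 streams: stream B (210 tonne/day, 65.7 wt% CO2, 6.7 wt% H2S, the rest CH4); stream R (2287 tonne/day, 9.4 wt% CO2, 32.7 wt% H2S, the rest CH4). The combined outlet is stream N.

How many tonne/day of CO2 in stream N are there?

352.9 tonne/day

CO2 out = CO2 in = 210×0.657 + 2287×0.094 = 352.95 tonne/day.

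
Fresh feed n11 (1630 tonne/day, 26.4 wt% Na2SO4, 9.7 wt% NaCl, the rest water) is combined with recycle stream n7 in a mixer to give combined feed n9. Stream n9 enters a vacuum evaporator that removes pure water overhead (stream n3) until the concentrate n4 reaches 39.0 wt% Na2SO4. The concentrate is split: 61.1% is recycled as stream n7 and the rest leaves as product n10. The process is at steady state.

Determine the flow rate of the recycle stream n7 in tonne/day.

Overall Na2SO4 balance (none leaves overhead): Na2SO4 in fresh feed = Na2SO4 in product, i.e. 1630×0.264 = (1−0.611)·n4·0.390.
n4 = 430.32/(0.390×0.389) = 2836.5 tonne/day.
Recycle n7 = 0.611×2836.5 = 1733.1 tonne/day.

1733 tonne/day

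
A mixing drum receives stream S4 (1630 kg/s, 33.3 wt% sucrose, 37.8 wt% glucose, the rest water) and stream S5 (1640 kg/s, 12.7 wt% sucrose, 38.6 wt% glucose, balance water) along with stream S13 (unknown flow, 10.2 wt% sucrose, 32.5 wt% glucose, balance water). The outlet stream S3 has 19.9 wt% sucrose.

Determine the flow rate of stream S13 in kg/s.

1034 kg/s

Let S13 be the unknown flow. Total out = 3270 + S13.
sucrose balance: 751.07 + 0.102·S13 = 0.199·(3270 + S13)
(0.102 − 0.199)·S13 = 0.199×3270 − 751.07 = -100.34
S13 = -100.34 / -0.097 = 1034.4 kg/s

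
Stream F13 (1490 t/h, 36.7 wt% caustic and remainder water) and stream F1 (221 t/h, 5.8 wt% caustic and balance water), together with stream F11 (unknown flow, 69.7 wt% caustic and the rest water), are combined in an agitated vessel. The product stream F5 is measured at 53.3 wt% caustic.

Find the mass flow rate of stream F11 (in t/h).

Let F11 be the unknown flow. Total out = 1711 + F11.
caustic balance: 559.65 + 0.697·F11 = 0.533·(1711 + F11)
(0.697 − 0.533)·F11 = 0.533×1711 − 559.65 = 352.32
F11 = 352.32 / 0.164 = 2148.3 t/h

2148 t/h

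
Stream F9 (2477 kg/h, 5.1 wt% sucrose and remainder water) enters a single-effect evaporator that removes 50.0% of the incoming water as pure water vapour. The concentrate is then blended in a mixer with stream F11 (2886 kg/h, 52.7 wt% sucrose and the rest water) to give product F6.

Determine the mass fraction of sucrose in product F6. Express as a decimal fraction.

Vapour removed = 0.500×0.949×2477 = 1175.3 kg/h; concentrate = 1301.7 kg/h.
sucrose reaching the mixer = 126.33 (from concentrate) + 2886×0.527 = 1647.2 kg/h.
Product flow = 1301.7 + 2886 = 4187.7 kg/h; sucrose fraction = 0.393.

0.393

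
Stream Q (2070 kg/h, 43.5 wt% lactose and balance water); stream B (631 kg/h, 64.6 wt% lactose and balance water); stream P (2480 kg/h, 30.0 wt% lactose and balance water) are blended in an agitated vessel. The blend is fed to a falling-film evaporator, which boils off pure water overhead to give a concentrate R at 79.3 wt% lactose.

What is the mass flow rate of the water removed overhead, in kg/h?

lactose entering = 2070×0.435 + 631×0.646 + 2480×0.300 = 2052.1 kg/h.
All lactose reports to R, so R = 2052.1/0.793 = 2587.7 kg/h.
Total feed = 5181 kg/h; overhead = 5181 − 2587.7 = 2593.3 kg/h.

2593 kg/h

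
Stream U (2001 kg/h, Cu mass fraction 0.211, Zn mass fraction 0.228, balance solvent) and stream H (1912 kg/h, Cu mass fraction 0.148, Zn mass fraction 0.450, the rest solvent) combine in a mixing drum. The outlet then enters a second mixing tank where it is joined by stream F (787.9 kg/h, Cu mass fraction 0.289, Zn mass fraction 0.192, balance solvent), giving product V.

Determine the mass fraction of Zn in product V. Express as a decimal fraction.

Overall, product flow = 4700.9 kg/h.
Zn in = 2001×0.228 + 1912×0.450 + 787.9×0.192 = 1467.9 kg/h.
Zn fraction in V = 0.312.

0.312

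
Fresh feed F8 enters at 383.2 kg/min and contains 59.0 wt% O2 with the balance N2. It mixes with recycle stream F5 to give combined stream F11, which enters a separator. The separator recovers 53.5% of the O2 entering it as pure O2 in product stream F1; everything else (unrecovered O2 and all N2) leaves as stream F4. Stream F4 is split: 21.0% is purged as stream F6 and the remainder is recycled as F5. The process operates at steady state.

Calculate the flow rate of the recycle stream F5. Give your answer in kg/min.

722.3 kg/min

N2 enters only via F8 and leaves only via the purge: 383.2×0.410 = 0.210×(N2 in F4), and the separator passes all N2, so N2 in F11 = N2 in F4 = 748.15 kg/min.
O2 in F11: m_A = 383.2×0.590 + (1−0.210)·(1−0.535)·m_A, so m_A = 226.09/0.6326 = 357.37 kg/min.
F4 = (1−0.535)×357.37 + 748.15 = 914.33 kg/min.
Recycle F5 = (1−0.210)×914.33 = 722.32 kg/min.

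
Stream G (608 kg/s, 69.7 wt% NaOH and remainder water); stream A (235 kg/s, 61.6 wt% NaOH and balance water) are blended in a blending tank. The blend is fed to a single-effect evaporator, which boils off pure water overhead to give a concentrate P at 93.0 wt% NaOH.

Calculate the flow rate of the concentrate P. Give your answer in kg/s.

NaOH entering = 608×0.697 + 235×0.616 = 568.54 kg/s.
All NaOH reports to P, so P = 568.54/0.930 = 611.33 kg/s.

611.3 kg/s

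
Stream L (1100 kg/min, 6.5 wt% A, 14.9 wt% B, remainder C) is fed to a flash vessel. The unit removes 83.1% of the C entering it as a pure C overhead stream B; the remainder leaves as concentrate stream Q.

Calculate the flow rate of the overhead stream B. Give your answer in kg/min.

C entering = 1100×0.786 = 864.6 kg/min; overhead removed = 0.831×864.6 = 718.48 kg/min.

718.5 kg/min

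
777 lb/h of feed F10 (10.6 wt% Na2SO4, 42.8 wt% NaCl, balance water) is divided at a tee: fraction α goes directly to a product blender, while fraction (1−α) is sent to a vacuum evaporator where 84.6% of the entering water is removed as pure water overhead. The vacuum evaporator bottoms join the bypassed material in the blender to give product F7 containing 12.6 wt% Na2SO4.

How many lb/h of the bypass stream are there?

All 777×0.106 = 82.362 lb/h of Na2SO4 reaches F7, so F7 = 82.362/0.126 = 653.67 lb/h and vapour = 123.33 lb/h.
The evaporator receives (1−α)·777 of feed at 0.466 water and removes 0.846 of that water:
0.846×0.466×(1−α)×777 = 123.33
(1−α) = 123.33/306.32 = 0.4026;  α = 0.5974.
Bypass flow = 0.5974×777 = 464.16 lb/h.

464.2 lb/h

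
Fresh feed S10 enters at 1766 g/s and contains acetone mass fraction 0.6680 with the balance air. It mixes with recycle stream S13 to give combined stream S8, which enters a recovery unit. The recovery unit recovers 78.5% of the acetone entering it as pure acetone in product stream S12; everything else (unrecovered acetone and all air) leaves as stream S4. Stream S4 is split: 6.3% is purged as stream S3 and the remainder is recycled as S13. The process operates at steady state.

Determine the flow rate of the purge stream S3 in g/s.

606.3 g/s

air enters only via S10 and leaves only via the purge: 1766×0.332 = 0.063×(air in S4), and the recovery unit passes all air, so air in S8 = air in S4 = 9306.5 g/s.
acetone in S8: m_A = 1766×0.668 + (1−0.063)·(1−0.785)·m_A, so m_A = 1179.7/0.7985 = 1477.3 g/s.
S4 = (1−0.785)×1477.3 + 9306.5 = 9624.2 g/s.
Purge S3 = 0.063×9624.2 = 606.32 g/s.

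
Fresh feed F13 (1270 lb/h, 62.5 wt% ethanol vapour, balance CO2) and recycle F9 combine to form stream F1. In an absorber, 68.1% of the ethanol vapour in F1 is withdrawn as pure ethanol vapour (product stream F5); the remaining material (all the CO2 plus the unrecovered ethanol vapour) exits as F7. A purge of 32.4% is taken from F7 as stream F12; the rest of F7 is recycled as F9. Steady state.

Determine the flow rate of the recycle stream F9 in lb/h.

CO2 enters only via F13 and leaves only via the purge: 1270×0.375 = 0.324×(CO2 in F7), and the absorber passes all CO2, so CO2 in F1 = CO2 in F7 = 1469.9 lb/h.
ethanol vapour in F1: m_A = 1270×0.625 + (1−0.324)·(1−0.681)·m_A, so m_A = 793.75/0.7844 = 1012 lb/h.
F7 = (1−0.681)×1012 + 1469.9 = 1792.7 lb/h.
Recycle F9 = (1−0.324)×1792.7 = 1211.9 lb/h.

1212 lb/h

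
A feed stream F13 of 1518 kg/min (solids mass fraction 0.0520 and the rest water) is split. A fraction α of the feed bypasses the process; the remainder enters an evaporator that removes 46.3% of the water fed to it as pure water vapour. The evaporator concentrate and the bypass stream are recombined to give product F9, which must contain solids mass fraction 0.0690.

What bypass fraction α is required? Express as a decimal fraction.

All 1518×0.052 = 78.936 kg/min of solids reaches F9, so F9 = 78.936/0.069 = 1144 kg/min and vapour = 374 kg/min.
The evaporator receives (1−α)·1518 of feed at 0.948 water and removes 0.463 of that water:
0.463×0.948×(1−α)×1518 = 374
(1−α) = 374/666.29 = 0.5613;  α = 0.4387.

0.439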